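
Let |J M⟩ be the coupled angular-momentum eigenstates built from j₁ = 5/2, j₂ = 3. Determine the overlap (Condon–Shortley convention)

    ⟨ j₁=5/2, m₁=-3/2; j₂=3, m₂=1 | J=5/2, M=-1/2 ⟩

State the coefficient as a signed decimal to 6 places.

j₁+j₂−J=3  J+j₁−j₂=2  J−j₁+j₂=3  j₁+j₂+J+1=9
(j₁±m₁, j₂±m₂, J±M) = (1,4,4,2,2,3)
P² = 576/35
sum k=2..3:
  [2] +1/8 = 1/8
  [3] −1/12 = -1/12
S = 1/24
C² = P²·S² = 1/35 ; C = +0.169031

+√(1/35) ≈ +0.169031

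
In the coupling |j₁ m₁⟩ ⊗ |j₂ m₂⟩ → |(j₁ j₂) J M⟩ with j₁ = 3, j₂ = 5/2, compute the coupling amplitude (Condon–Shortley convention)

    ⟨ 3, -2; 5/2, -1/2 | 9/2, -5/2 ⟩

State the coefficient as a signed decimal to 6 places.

√[10·1!5!4!/11! · 1!5!2!3!2!7!] = √(115200/11)
  +(−1)^0/∏(0,1,5,2,0,2)! = 1/480  (running 1/480)
  +(−1)^1/∏(1,0,4,1,1,3)! = -1/144  (running -7/1440)
⟨..|..⟩ = √(115200/11)·(-7/1440) = -0.497468

-0.497468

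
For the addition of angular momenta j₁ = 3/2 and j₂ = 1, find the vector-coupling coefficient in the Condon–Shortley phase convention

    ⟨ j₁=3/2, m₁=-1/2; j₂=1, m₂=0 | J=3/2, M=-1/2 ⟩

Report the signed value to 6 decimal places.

√[4·1!2!1!/5! · 1!2!1!1!1!2!] = √(4/15)
  +(−1)^0/∏(0,1,2,1,0,0)! = 1/2  (running 1/2)
  +(−1)^1/∏(1,0,1,0,1,1)! = -1  (running -1/2)
⟨..|..⟩ = √(4/15)·(-1/2) = -0.258199

-0.258199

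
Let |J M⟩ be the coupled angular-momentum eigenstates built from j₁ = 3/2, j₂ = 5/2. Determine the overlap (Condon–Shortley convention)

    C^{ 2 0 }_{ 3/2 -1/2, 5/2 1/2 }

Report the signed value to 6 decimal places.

−√(1/14) ≈ -0.267261

√[5·2!1!3!/7! · 1!2!3!2!2!2!] = √(8/7)
  +(−1)^1/∏(1,1,1,2,0,1)! = -1/2  (running -1/2)
  +(−1)^2/∏(2,0,0,1,1,2)! = 1/4  (running -1/4)
⟨..|..⟩ = √(8/7)·(-1/4) = -0.267261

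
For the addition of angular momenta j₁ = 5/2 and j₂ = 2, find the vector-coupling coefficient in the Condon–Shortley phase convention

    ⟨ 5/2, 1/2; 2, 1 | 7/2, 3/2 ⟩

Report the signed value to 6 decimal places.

√[8·1!4!3!/9! · 3!2!3!1!5!2!] = √(384/7)
  +(−1)^0/∏(0,1,2,3,2,0)! = 1/24  (running 1/24)
  +(−1)^1/∏(1,0,1,2,3,1)! = -1/12  (running -1/24)
⟨..|..⟩ = √(384/7)·(-1/24) = -0.308607

−√(2/21) = -0.308607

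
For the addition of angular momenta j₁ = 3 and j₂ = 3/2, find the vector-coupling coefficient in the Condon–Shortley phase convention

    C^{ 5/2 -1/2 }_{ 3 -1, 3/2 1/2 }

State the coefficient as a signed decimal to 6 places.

−√(1/70) ≈ -0.119523

triangle: 2!·4!·1!/8! = 48/40320
(j±m)!: 2!·4!·2!·1!·2!·3! = 1152
prefactor² = (2J+1)·Δ·N² = 288/35
  k=1: −1/(1!·1!·3!·1!·1!·0!) = -1/6
  k=2: +1/(2!·0!·2!·0!·2!·1!) = 1/8
Σ = -1/24  ⇒  CG² = 288/35·(-1/24)² = 1/70
CG = −√(1/70) = -0.119523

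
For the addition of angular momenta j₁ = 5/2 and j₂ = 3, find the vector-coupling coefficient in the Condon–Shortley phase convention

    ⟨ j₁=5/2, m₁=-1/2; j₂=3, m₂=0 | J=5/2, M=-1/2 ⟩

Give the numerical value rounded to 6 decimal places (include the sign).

√[6·3!2!3!/9! · 2!3!3!3!2!3!] = √(216/35)
  +(−1)^1/∏(1,2,2,2,0,1)! = -1/8  (running -1/8)
  +(−1)^2/∏(2,1,1,1,1,2)! = 1/4  (running 1/8)
  +(−1)^3/∏(3,0,0,0,2,3)! = -1/72  (running 1/9)
⟨..|..⟩ = √(216/35)·(1/9) = +0.276026

+0.276026  (= +√(8/105))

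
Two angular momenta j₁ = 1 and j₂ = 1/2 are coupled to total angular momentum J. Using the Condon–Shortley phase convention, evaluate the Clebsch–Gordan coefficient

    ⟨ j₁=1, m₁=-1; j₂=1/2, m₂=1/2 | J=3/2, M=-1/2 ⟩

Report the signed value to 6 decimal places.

j₁+j₂−J=0  J+j₁−j₂=2  J−j₁+j₂=1  j₁+j₂+J+1=4
(j₁±m₁, j₂±m₂, J±M) = (0,2,1,0,1,2)
P² = 4/3
sum k=0..0:
  [0] +1/2 = 1/2
S = 1/2
C² = P²·S² = 1/3 ; C = +0.577350

+√(1/3) = +0.577350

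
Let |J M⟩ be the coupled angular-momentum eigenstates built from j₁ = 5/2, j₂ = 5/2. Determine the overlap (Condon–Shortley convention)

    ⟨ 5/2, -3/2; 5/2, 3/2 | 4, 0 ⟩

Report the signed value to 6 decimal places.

-0.566947

√[9·1!4!4!/10! · 1!4!4!1!4!4!] = √(82944/175)
  +(−1)^0/∏(0,1,4,4,0,0)! = 1/576  (running 1/576)
  +(−1)^1/∏(1,0,3,3,1,1)! = -1/36  (running -5/192)
⟨..|..⟩ = √(82944/175)·(-5/192) = -0.566947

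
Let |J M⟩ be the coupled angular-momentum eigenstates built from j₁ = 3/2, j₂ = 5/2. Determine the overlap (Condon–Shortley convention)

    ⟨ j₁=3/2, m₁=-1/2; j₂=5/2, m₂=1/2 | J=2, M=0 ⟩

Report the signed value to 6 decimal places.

-0.267261

j₁+j₂−J=2  J+j₁−j₂=1  J−j₁+j₂=3  j₁+j₂+J+1=7
(j₁±m₁, j₂±m₂, J±M) = (1,2,3,2,2,2)
P² = 8/7
sum k=1..2:
  [1] −1/2 = -1/2
  [2] +1/4 = 1/4
S = -1/4
C² = P²·S² = 1/14 ; C = -0.267261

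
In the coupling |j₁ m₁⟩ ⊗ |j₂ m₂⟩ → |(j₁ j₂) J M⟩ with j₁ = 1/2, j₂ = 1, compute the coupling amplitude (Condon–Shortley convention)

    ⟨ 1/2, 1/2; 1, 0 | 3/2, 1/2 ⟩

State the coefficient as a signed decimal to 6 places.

+0.816497  (= +√(2/3))

j₁+j₂−J=0  J+j₁−j₂=1  J−j₁+j₂=2  j₁+j₂+J+1=4
(j₁±m₁, j₂±m₂, J±M) = (1,0,1,1,2,1)
P² = 2/3
sum k=0..0:
  [0] +1/1 = 1
S = 1
C² = P²·S² = 2/3 ; C = +0.816497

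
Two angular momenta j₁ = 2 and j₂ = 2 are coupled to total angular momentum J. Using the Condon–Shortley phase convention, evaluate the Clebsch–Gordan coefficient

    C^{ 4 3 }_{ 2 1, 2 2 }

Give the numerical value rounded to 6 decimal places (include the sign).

+0.707107  (= +√(1/2))

j₁+j₂−J=0  J+j₁−j₂=4  J−j₁+j₂=4  j₁+j₂+J+1=9
(j₁±m₁, j₂±m₂, J±M) = (3,1,4,0,7,1)
P² = 10368
sum k=0..0:
  [0] +1/144 = 1/144
S = 1/144
C² = P²·S² = 1/2 ; C = +0.707107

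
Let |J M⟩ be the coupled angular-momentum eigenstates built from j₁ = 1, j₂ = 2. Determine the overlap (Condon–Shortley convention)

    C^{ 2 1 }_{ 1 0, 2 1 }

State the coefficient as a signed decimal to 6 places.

−√(1/6) ≈ -0.408248

j₁+j₂−J=1  J+j₁−j₂=1  J−j₁+j₂=3  j₁+j₂+J+1=6
(j₁±m₁, j₂±m₂, J±M) = (1,1,3,1,3,1)
P² = 3/2
sum k=0..1:
  [0] +1/6 = 1/6
  [1] −1/2 = -1/2
S = -1/3
C² = P²·S² = 1/6 ; C = -0.408248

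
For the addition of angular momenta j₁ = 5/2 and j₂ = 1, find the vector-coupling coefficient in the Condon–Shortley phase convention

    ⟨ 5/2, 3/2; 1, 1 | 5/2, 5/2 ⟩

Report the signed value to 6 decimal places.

j₁+j₂−J=1  J+j₁−j₂=4  J−j₁+j₂=1  j₁+j₂+J+1=7
(j₁±m₁, j₂±m₂, J±M) = (4,1,2,0,5,0)
P² = 1152/7
sum k=1..1:
  [1] −1/24 = -1/24
S = -1/24
C² = P²·S² = 2/7 ; C = -0.534522

−√(2/7) ≈ -0.534522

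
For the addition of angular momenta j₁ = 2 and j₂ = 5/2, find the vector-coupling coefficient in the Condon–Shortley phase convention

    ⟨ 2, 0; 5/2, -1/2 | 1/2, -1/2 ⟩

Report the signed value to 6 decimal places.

+0.447214  (= +√(1/5))

j₁+j₂−J=4  J+j₁−j₂=0  J−j₁+j₂=1  j₁+j₂+J+1=6
(j₁±m₁, j₂±m₂, J±M) = (2,2,2,3,0,1)
P² = 16/5
sum k=2..2:
  [2] +1/4 = 1/4
S = 1/4
C² = P²·S² = 1/5 ; C = +0.447214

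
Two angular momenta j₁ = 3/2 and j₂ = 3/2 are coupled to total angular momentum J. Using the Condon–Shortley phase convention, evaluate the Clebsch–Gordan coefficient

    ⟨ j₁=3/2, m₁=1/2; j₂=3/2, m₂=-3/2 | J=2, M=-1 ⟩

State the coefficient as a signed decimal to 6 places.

j₁+j₂−J=1  J+j₁−j₂=2  J−j₁+j₂=2  j₁+j₂+J+1=6
(j₁±m₁, j₂±m₂, J±M) = (2,1,0,3,1,3)
P² = 2
sum k=0..0:
  [0] +1/2 = 1/2
S = 1/2
C² = P²·S² = 1/2 ; C = +0.707107

+0.707107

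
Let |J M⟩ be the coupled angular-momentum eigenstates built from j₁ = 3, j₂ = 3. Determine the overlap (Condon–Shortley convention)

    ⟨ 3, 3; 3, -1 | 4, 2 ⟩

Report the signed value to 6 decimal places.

√[9·2!4!4!/11! · 6!0!2!4!6!2!] = √(995328/77)
  +(−1)^0/∏(0,2,0,2,4,2)! = 1/192  (running 1/192)
⟨..|..⟩ = √(995328/77)·(1/192) = +0.592157

+0.592157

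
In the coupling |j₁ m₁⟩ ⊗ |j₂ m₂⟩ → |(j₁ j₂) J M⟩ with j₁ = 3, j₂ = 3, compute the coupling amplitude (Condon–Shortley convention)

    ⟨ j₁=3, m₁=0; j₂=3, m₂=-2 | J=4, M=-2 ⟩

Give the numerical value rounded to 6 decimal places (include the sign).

triangle: 2!*4!*4!/11! = 1152/39916800
(j±m)!: 3!*3!*1!*5!*2!*6! = 6220800
prefactor² = (2J+1)*Δ*N² = 124416/77
  k=0: +1/(0!*2!*3!*1!*1!*3!) = 1/72
  k=1: −1/(1!*1!*2!*0!*2!*4!) = -1/96
Σ = 1/288  ⇒  CG² = 124416/77*1/288² = 3/154
CG = +√(3/154) = +0.139573

+0.139573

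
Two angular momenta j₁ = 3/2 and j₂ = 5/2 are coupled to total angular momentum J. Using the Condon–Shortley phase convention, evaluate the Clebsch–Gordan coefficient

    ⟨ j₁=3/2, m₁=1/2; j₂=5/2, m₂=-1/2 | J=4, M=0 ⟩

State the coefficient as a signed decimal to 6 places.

√[9·0!3!5!/9! · 2!1!2!3!4!4!] = √(1728/7)
  +(−1)^0/∏(0,0,1,2,2,3)! = 1/24  (running 1/24)
⟨..|..⟩ = √(1728/7)·(1/24) = +0.654654

+√(3/7) ≈ +0.654654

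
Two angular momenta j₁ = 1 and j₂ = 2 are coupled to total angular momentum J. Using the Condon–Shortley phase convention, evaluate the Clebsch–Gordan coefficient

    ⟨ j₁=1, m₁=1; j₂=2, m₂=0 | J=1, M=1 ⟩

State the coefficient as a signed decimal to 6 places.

j₁+j₂−J=2  J+j₁−j₂=0  J−j₁+j₂=2  j₁+j₂+J+1=5
(j₁±m₁, j₂±m₂, J±M) = (2,0,2,2,2,0)
P² = 8/5
sum k=0..0:
  [0] +1/4 = 1/4
S = 1/4
C² = P²·S² = 1/10 ; C = +0.316228

+0.316228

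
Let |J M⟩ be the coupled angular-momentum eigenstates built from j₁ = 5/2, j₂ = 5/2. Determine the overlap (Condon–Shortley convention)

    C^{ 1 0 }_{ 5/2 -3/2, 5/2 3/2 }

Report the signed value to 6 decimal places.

√[3·4!1!1!/7! · 1!4!4!1!1!1!] = √(288/35)
  +(−1)^3/∏(3,1,1,1,0,0)! = -1/6  (running -1/6)
  +(−1)^4/∏(4,0,0,0,1,1)! = 1/24  (running -1/8)
⟨..|..⟩ = √(288/35)·(-1/8) = -0.358569

−√(9/70) ≈ -0.358569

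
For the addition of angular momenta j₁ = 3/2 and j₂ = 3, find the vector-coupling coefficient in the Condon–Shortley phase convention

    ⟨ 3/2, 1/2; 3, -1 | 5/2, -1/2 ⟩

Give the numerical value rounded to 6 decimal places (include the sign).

−√(1/70) = -0.119523

√[6·2!1!4!/8! · 2!1!2!4!2!3!] = √(288/35)
  +(−1)^0/∏(0,2,1,2,0,2)! = 1/8  (running 1/8)
  +(−1)^1/∏(1,1,0,1,1,3)! = -1/6  (running -1/24)
⟨..|..⟩ = √(288/35)·(-1/24) = -0.119523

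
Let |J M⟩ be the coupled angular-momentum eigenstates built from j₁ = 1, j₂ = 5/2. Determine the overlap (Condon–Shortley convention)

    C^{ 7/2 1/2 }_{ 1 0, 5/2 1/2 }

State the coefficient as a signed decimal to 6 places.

j₁+j₂−J=0  J+j₁−j₂=2  J−j₁+j₂=5  j₁+j₂+J+1=8
(j₁±m₁, j₂±m₂, J±M) = (1,1,3,2,4,3)
P² = 576/7
sum k=0..0:
  [0] +1/12 = 1/12
S = 1/12
C² = P²·S² = 4/7 ; C = +0.755929

+√(4/7) ≈ +0.755929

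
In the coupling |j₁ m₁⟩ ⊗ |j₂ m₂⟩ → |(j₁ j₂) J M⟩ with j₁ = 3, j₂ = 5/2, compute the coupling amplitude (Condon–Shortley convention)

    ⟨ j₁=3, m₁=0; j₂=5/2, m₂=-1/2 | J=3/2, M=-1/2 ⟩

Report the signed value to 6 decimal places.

j₁+j₂−J=4  J+j₁−j₂=2  J−j₁+j₂=1  j₁+j₂+J+1=8
(j₁±m₁, j₂±m₂, J±M) = (3,3,2,3,1,2)
P² = 144/35
sum k=1..2:
  [1] −1/12 = -1/12
  [2] +1/4 = 1/4
S = 1/6
C² = P²·S² = 4/35 ; C = +0.338062

+0.338062  (= +√(4/35))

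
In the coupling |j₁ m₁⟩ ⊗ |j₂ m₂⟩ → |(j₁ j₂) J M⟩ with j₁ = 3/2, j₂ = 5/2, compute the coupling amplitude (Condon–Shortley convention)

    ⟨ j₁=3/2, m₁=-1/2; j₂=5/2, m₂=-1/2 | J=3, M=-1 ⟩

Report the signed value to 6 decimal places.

-0.129099

√[7·1!2!4!/8! · 1!2!2!3!2!4!] = √(48/5)
  +(−1)^0/∏(0,1,2,2,0,2)! = 1/8  (running 1/8)
  +(−1)^1/∏(1,0,1,1,1,3)! = -1/6  (running -1/24)
⟨..|..⟩ = √(48/5)·(-1/24) = -0.129099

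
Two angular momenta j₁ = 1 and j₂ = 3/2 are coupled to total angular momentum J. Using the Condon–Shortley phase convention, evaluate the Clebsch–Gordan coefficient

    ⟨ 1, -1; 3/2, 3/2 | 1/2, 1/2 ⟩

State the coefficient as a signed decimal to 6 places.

+√(1/2) = +0.707107

triangle: 2!×0!×1!/4! = 2/24
(j±m)!: 0!×2!×3!×0!×1!×0! = 12
prefactor² = (2J+1)×Δ×N² = 2
  k=2: +1/(2!×0!×0!×1!×0!×0!) = 1/2
Σ = 1/2  ⇒  CG² = 2×1/2² = 1/2
CG = +√(1/2) = +0.707107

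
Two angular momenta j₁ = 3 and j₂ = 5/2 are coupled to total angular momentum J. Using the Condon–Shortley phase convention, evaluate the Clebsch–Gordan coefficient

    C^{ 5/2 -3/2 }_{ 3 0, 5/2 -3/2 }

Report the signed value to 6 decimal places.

−√(7/30) ≈ -0.483046

√[6·3!3!2!/9! · 3!3!1!4!1!4!] = √(864/35)
  +(−1)^0/∏(0,3,3,1,0,1)! = 1/36  (running 1/36)
  +(−1)^1/∏(1,2,2,0,1,2)! = -1/8  (running -7/72)
⟨..|..⟩ = √(864/35)·(-7/72) = -0.483046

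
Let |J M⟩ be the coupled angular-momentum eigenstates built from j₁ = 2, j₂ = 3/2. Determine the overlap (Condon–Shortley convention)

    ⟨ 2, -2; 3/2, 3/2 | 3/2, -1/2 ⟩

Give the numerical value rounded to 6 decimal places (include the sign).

+√(2/5) ≈ +0.632456

√[4·2!2!1!/6! · 0!4!3!0!1!2!] = √(32/5)
  +(−1)^2/∏(2,0,2,1,0,0)! = 1/4  (running 1/4)
⟨..|..⟩ = √(32/5)·(1/4) = +0.632456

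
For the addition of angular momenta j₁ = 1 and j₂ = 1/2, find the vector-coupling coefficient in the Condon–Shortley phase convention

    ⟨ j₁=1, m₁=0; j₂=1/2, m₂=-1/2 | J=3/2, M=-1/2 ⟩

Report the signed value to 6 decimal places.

+0.816497

√[4·0!2!1!/4! · 1!1!0!1!1!2!] = √(2/3)
  +(−1)^0/∏(0,0,1,0,1,1)! = 1  (running 1)
⟨..|..⟩ = √(2/3)·(1) = +0.816497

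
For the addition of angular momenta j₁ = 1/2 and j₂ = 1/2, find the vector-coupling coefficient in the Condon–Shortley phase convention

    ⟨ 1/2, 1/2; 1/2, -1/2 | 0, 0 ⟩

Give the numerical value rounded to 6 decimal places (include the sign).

+0.707107

triangle: 1!*0!*0!/2! = 1/2
(j±m)!: 1!*0!*0!*1!*0!*0! = 1
prefactor² = (2J+1)*Δ*N² = 1/2
  k=0: +1/(0!*1!*0!*0!*0!*0!) = 1
Σ = 1  ⇒  CG² = 1/2*1² = 1/2
CG = +√(1/2) = +0.707107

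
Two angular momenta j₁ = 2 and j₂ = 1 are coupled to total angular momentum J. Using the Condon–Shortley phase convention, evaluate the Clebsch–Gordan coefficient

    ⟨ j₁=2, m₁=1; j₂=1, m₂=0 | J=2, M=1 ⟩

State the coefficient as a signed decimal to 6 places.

+0.408248

j₁+j₂−J=1  J+j₁−j₂=3  J−j₁+j₂=1  j₁+j₂+J+1=6
(j₁±m₁, j₂±m₂, J±M) = (3,1,1,1,3,1)
P² = 3/2
sum k=0..1:
  [0] +1/2 = 1/2
  [1] −1/6 = -1/6
S = 1/3
C² = P²·S² = 1/6 ; C = +0.408248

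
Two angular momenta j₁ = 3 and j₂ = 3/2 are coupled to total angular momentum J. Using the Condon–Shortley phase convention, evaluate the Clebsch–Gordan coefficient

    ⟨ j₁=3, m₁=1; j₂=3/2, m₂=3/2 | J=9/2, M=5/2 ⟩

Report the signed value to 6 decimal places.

j₁+j₂−J=0  J+j₁−j₂=6  J−j₁+j₂=3  j₁+j₂+J+1=10
(j₁±m₁, j₂±m₂, J±M) = (4,2,3,0,7,2)
P² = 34560
sum k=0..0:
  [0] +1/288 = 1/288
S = 1/288
C² = P²·S² = 5/12 ; C = +0.645497

+√(5/12) ≈ +0.645497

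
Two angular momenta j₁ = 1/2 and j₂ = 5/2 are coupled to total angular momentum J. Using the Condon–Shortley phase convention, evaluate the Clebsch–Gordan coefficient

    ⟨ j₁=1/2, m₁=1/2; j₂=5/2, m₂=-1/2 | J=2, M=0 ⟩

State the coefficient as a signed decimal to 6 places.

triangle: 1!*0!*4!/6! = 24/720
(j±m)!: 1!*0!*2!*3!*2!*2! = 48
prefactor² = (2J+1)*Δ*N² = 8
  k=0: +1/(0!*1!*0!*2!*0!*2!) = 1/4
Σ = 1/4  ⇒  CG² = 8*1/4² = 1/2
CG = +√(1/2) = +0.707107

+0.707107  (= +√(1/2))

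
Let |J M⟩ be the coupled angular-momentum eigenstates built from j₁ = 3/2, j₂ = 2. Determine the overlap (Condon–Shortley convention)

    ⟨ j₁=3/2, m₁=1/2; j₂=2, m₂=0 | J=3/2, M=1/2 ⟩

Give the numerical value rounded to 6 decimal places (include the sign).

−√(1/5) = -0.447214

j₁+j₂−J=2  J+j₁−j₂=1  J−j₁+j₂=2  j₁+j₂+J+1=6
(j₁±m₁, j₂±m₂, J±M) = (2,1,2,2,2,1)
P² = 16/45
sum k=0..1:
  [0] +1/4 = 1/4
  [1] −1/1 = -1
S = -3/4
C² = P²·S² = 1/5 ; C = -0.447214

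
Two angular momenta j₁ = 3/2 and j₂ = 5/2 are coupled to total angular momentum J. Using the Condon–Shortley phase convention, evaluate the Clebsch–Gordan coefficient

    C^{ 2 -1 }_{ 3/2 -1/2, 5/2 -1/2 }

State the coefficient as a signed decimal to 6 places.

j₁+j₂−J=2  J+j₁−j₂=1  J−j₁+j₂=3  j₁+j₂+J+1=7
(j₁±m₁, j₂±m₂, J±M) = (1,2,2,3,1,3)
P² = 12/7
sum k=1..2:
  [1] −1/2 = -1/2
  [2] +1/12 = 1/12
S = -5/12
C² = P²·S² = 25/84 ; C = -0.545545

−√(25/84) = -0.545545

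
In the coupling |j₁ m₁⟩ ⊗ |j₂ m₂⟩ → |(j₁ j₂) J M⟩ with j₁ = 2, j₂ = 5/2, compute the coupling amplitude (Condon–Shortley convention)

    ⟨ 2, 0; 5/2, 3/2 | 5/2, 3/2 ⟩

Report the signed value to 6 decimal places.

−√(1/70) = -0.119523

√[6·2!2!3!/8! · 2!2!4!1!4!1!] = √(288/35)
  +(−1)^1/∏(1,1,1,3,1,0)! = -1/6  (running -1/6)
  +(−1)^2/∏(2,0,0,2,2,1)! = 1/8  (running -1/24)
⟨..|..⟩ = √(288/35)·(-1/24) = -0.119523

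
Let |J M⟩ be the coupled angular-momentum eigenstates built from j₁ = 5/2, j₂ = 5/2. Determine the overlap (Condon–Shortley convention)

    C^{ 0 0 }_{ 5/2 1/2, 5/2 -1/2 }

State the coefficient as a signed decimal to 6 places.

+0.408248

√[1·5!0!0!/6! · 3!2!2!3!0!0!] = √(24)
  +(−1)^2/∏(2,3,0,0,0,0)! = 1/12  (running 1/12)
⟨..|..⟩ = √(24)·(1/12) = +0.408248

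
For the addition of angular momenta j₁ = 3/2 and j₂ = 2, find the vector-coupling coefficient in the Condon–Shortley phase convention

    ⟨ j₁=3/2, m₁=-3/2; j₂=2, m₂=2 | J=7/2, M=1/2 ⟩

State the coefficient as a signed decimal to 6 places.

+√(1/35) ≈ +0.169031

√[8·0!3!4!/8! · 0!3!4!0!4!3!] = √(20736/35)
  +(−1)^0/∏(0,0,3,4,0,0)! = 1/144  (running 1/144)
⟨..|..⟩ = √(20736/35)·(1/144) = +0.169031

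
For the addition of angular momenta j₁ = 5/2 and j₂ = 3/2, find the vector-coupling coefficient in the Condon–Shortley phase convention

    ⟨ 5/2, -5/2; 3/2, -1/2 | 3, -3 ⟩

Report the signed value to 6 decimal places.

triangle: 1!·4!·2!/8! = 48/40320
(j±m)!: 0!·5!·1!·2!·0!·6! = 172800
prefactor² = (2J+1)·Δ·N² = 1440
  k=1: −1/(1!·0!·4!·0!·0!·2!) = -1/48
Σ = -1/48  ⇒  CG² = 1440·(-1/48)² = 5/8
CG = −√(5/8) = -0.790569

−√(5/8) ≈ -0.790569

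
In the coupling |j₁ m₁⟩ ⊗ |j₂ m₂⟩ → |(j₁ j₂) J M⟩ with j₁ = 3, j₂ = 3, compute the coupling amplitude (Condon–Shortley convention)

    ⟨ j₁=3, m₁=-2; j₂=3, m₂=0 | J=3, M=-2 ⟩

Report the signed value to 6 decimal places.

j₁+j₂−J=3  J+j₁−j₂=3  J−j₁+j₂=3  j₁+j₂+J+1=10
(j₁±m₁, j₂±m₂, J±M) = (1,5,3,3,1,5)
P² = 216
sum k=2..3:
  [2] +1/24 = 1/24
  [3] −1/72 = -1/72
S = 1/36
C² = P²·S² = 1/6 ; C = +0.408248

+√(1/6) = +0.408248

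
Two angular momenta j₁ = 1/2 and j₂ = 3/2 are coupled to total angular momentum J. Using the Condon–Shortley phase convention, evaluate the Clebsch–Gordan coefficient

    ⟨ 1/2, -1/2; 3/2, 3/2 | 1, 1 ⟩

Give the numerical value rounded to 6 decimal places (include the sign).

-0.866025

triangle: 1!·0!·2!/4! = 2/24
(j±m)!: 0!·1!·3!·0!·2!·0! = 12
prefactor² = (2J+1)·Δ·N² = 3
  k=1: −1/(1!·0!·0!·2!·0!·0!) = -1/2
Σ = -1/2  ⇒  CG² = 3·(-1/2)² = 3/4
CG = −√(3/4) = -0.866025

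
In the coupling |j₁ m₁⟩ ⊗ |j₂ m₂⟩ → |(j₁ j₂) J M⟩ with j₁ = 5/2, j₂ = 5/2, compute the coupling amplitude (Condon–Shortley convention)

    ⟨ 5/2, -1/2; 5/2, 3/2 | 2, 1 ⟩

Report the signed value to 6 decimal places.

+√(1/7) = +0.377964

√[5·3!2!2!/8! · 2!3!4!1!3!1!] = √(36/7)
  +(−1)^2/∏(2,1,1,2,1,0)! = 1/4  (running 1/4)
  +(−1)^3/∏(3,0,0,1,2,1)! = -1/12  (running 1/6)
⟨..|..⟩ = √(36/7)·(1/6) = +0.377964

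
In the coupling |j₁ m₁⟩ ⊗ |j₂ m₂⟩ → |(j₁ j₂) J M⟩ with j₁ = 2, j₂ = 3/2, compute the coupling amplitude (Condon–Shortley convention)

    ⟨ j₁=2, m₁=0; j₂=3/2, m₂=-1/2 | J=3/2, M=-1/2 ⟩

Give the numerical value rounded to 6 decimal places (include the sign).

√[4·2!2!1!/6! · 2!2!1!2!1!2!] = √(16/45)
  +(−1)^0/∏(0,2,2,1,0,0)! = 1/4  (running 1/4)
  +(−1)^1/∏(1,1,1,0,1,1)! = -1  (running -3/4)
⟨..|..⟩ = √(16/45)·(-3/4) = -0.447214

−√(1/5) ≈ -0.447214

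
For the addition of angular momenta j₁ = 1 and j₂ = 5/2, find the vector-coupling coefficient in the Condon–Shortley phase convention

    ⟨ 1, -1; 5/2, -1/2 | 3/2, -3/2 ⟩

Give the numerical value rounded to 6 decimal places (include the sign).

+0.258199  (= +√(1/15))

√[4·2!0!3!/6! · 0!2!2!3!0!3!] = √(48/5)
  +(−1)^2/∏(2,0,0,0,0,3)! = 1/12  (running 1/12)
⟨..|..⟩ = √(48/5)·(1/12) = +0.258199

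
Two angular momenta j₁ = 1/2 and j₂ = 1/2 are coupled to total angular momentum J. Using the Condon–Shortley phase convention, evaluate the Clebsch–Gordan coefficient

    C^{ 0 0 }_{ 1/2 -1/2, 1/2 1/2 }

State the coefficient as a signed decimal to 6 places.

−√(1/2) = -0.707107

triangle: 1!·0!·0!/2! = 1/2
(j±m)!: 0!·1!·1!·0!·0!·0! = 1
prefactor² = (2J+1)·Δ·N² = 1/2
  k=1: −1/(1!·0!·0!·0!·0!·0!) = -1
Σ = -1  ⇒  CG² = 1/2·(-1)² = 1/2
CG = −√(1/2) = -0.707107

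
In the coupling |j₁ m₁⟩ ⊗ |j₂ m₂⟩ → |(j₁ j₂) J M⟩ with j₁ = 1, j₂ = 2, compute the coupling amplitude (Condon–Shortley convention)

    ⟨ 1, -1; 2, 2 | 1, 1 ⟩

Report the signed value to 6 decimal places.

√[3·2!0!2!/5! · 0!2!4!0!2!0!] = √(48/5)
  +(−1)^2/∏(2,0,0,2,0,0)! = 1/4  (running 1/4)
⟨..|..⟩ = √(48/5)·(1/4) = +0.774597

+√(3/5) = +0.774597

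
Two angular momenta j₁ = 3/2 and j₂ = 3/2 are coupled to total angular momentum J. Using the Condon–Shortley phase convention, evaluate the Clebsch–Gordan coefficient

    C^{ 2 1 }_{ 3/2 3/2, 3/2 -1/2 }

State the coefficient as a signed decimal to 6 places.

+0.707107

√[5·1!2!2!/6! · 3!0!1!2!3!1!] = √(2)
  +(−1)^0/∏(0,1,0,1,2,1)! = 1/2  (running 1/2)
⟨..|..⟩ = √(2)·(1/2) = +0.707107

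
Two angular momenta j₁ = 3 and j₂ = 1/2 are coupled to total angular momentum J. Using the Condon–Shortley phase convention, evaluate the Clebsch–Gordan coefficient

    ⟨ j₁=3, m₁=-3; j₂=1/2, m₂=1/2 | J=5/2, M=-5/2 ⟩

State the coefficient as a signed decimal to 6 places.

√[6·1!5!0!/7! · 0!6!1!0!0!5!] = √(86400/7)
  +(−1)^1/∏(1,0,5,0,0,0)! = -1/120  (running -1/120)
⟨..|..⟩ = √(86400/7)·(-1/120) = -0.925820

-0.925820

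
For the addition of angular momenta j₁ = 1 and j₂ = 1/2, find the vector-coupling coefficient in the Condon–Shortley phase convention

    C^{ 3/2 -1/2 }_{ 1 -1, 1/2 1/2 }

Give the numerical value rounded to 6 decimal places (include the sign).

j₁+j₂−J=0  J+j₁−j₂=2  J−j₁+j₂=1  j₁+j₂+J+1=4
(j₁±m₁, j₂±m₂, J±M) = (0,2,1,0,1,2)
P² = 4/3
sum k=0..0:
  [0] +1/2 = 1/2
S = 1/2
C² = P²·S² = 1/3 ; C = +0.577350

+0.577350  (= +√(1/3))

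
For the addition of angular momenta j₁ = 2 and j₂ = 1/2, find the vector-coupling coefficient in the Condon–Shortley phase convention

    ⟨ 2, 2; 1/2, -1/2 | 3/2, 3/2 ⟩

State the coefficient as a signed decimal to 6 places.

+0.894427

j₁+j₂−J=1  J+j₁−j₂=3  J−j₁+j₂=0  j₁+j₂+J+1=5
(j₁±m₁, j₂±m₂, J±M) = (4,0,0,1,3,0)
P² = 144/5
sum k=0..0:
  [0] +1/6 = 1/6
S = 1/6
C² = P²·S² = 4/5 ; C = +0.894427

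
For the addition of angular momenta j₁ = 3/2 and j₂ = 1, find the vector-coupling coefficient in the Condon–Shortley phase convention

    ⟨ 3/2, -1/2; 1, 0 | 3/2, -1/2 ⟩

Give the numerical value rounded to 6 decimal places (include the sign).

−√(1/15) = -0.258199

j₁+j₂−J=1  J+j₁−j₂=2  J−j₁+j₂=1  j₁+j₂+J+1=5
(j₁±m₁, j₂±m₂, J±M) = (1,2,1,1,1,2)
P² = 4/15
sum k=0..1:
  [0] +1/2 = 1/2
  [1] −1/1 = -1
S = -1/2
C² = P²·S² = 1/15 ; C = -0.258199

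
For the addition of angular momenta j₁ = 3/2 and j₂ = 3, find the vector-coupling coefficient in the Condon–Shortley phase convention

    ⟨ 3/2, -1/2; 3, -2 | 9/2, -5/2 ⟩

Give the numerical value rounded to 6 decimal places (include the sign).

√[10·0!3!6!/10! · 1!2!1!5!2!7!] = √(28800)
  +(−1)^0/∏(0,0,2,1,1,5)! = 1/240  (running 1/240)
⟨..|..⟩ = √(28800)·(1/240) = +0.707107

+√(1/2) ≈ +0.707107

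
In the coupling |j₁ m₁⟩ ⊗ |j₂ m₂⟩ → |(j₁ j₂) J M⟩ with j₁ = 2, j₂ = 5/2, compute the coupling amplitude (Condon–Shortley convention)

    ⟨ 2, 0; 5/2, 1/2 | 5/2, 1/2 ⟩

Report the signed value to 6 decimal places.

-0.478091

triangle: 2!×2!×3!/8! = 24/40320
(j±m)!: 2!×2!×3!×2!×3!×2! = 576
prefactor² = (2J+1)×Δ×N² = 72/35
  k=0: +1/(0!×2!×2!×3!×0!×0!) = 1/24
  k=1: −1/(1!×1!×1!×2!×1!×1!) = -1/2
  k=2: +1/(2!×0!×0!×1!×2!×2!) = 1/8
Σ = -1/3  ⇒  CG² = 72/35×(-1/3)² = 8/35
CG = −√(8/35) = -0.478091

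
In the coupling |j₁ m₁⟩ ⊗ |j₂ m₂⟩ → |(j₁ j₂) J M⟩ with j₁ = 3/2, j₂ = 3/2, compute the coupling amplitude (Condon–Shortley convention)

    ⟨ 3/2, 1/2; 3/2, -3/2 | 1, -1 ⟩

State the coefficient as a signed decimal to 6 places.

√[3·2!1!1!/5! · 2!1!0!3!0!2!] = √(6/5)
  +(−1)^0/∏(0,2,1,0,0,1)! = 1/2  (running 1/2)
⟨..|..⟩ = √(6/5)·(1/2) = +0.547723

+0.547723  (= +√(3/10))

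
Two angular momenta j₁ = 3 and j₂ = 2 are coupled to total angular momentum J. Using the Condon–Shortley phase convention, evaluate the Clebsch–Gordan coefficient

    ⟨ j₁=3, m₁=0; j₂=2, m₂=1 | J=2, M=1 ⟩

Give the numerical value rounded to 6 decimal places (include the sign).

+√(2/7) ≈ +0.534522

√[5·3!3!1!/8! · 3!3!3!1!3!1!] = √(81/14)
  +(−1)^2/∏(2,1,1,1,2,0)! = 1/4  (running 1/4)
  +(−1)^3/∏(3,0,0,0,3,1)! = -1/36  (running 2/9)
⟨..|..⟩ = √(81/14)·(2/9) = +0.534522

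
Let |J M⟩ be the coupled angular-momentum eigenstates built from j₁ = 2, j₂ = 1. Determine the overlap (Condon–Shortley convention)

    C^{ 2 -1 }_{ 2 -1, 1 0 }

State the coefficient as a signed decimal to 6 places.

j₁+j₂−J=1  J+j₁−j₂=3  J−j₁+j₂=1  j₁+j₂+J+1=6
(j₁±m₁, j₂±m₂, J±M) = (1,3,1,1,1,3)
P² = 3/2
sum k=0..1:
  [0] +1/6 = 1/6
  [1] −1/2 = -1/2
S = -1/3
C² = P²·S² = 1/6 ; C = -0.408248

-0.408248  (= −√(1/6))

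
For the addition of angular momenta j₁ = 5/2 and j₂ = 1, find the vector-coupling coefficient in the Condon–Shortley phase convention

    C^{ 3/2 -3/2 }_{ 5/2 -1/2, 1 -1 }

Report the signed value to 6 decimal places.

+0.258199

√[4·2!3!0!/6! · 2!3!0!2!0!3!] = √(48/5)
  +(−1)^0/∏(0,2,3,0,0,0)! = 1/12  (running 1/12)
⟨..|..⟩ = √(48/5)·(1/12) = +0.258199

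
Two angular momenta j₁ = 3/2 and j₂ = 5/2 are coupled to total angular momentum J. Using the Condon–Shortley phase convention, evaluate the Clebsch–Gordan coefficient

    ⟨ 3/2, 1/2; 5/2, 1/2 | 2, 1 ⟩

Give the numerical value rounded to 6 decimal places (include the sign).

√[5·2!1!3!/7! · 2!1!3!2!3!1!] = √(12/7)
  +(−1)^0/∏(0,2,1,3,0,0)! = 1/12  (running 1/12)
  +(−1)^1/∏(1,1,0,2,1,1)! = -1/2  (running -5/12)
⟨..|..⟩ = √(12/7)·(-5/12) = -0.545545

-0.545545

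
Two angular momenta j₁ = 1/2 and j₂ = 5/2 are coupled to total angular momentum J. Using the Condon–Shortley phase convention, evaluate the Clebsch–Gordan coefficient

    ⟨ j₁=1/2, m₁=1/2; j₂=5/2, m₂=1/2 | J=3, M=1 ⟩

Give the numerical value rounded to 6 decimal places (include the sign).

triangle: 0!*1!*5!/7! = 120/5040
(j±m)!: 1!*0!*3!*2!*4!*2! = 576
prefactor² = (2J+1)*Δ*N² = 96
  k=0: +1/(0!*0!*0!*3!*1!*2!) = 1/12
Σ = 1/12  ⇒  CG² = 96*1/12² = 2/3
CG = +√(2/3) = +0.816497

+√(2/3) ≈ +0.816497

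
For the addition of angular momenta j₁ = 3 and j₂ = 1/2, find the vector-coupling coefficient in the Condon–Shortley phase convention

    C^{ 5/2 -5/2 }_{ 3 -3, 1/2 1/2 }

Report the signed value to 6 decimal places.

−√(6/7) ≈ -0.925820

√[6·1!5!0!/7! · 0!6!1!0!0!5!] = √(86400/7)
  +(−1)^1/∏(1,0,5,0,0,0)! = -1/120  (running -1/120)
⟨..|..⟩ = √(86400/7)·(-1/120) = -0.925820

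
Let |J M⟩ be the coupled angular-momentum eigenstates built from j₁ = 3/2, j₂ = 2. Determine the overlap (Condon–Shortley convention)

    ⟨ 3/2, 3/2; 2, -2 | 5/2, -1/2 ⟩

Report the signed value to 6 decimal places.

+0.414039

j₁+j₂−J=1  J+j₁−j₂=2  J−j₁+j₂=3  j₁+j₂+J+1=7
(j₁±m₁, j₂±m₂, J±M) = (3,0,0,4,2,3)
P² = 864/35
sum k=0..0:
  [0] +1/12 = 1/12
S = 1/12
C² = P²·S² = 6/35 ; C = +0.414039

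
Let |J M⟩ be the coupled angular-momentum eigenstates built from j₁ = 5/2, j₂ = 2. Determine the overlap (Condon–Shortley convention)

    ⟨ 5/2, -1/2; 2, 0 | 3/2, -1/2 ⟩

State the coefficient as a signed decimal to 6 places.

j₁+j₂−J=3  J+j₁−j₂=2  J−j₁+j₂=1  j₁+j₂+J+1=7
(j₁±m₁, j₂±m₂, J±M) = (2,3,2,2,1,2)
P² = 32/35
sum k=1..2:
  [1] −1/4 = -1/4
  [2] +1/2 = 1/2
S = 1/4
C² = P²·S² = 2/35 ; C = +0.239046

+√(2/35) = +0.239046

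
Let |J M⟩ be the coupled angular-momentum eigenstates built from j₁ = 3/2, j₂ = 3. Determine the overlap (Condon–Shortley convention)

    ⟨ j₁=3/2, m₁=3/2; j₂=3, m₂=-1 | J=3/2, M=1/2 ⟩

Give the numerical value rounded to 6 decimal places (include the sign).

triangle: 3!·0!·3!/7! = 36/5040
(j±m)!: 3!·0!·2!·4!·2!·1! = 576
prefactor² = (2J+1)·Δ·N² = 576/35
  k=0: +1/(0!·3!·0!·2!·0!·1!) = 1/12
Σ = 1/12  ⇒  CG² = 576/35·1/12² = 4/35
CG = +√(4/35) = +0.338062

+0.338062  (= +√(4/35))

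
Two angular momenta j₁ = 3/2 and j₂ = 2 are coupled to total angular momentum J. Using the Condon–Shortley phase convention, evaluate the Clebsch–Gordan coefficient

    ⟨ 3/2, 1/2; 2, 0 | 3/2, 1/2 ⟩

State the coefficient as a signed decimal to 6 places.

−√(1/5) = -0.447214

√[4·2!1!2!/6! · 2!1!2!2!2!1!] = √(16/45)
  +(−1)^0/∏(0,2,1,2,0,0)! = 1/4  (running 1/4)
  +(−1)^1/∏(1,1,0,1,1,1)! = -1  (running -3/4)
⟨..|..⟩ = √(16/45)·(-3/4) = -0.447214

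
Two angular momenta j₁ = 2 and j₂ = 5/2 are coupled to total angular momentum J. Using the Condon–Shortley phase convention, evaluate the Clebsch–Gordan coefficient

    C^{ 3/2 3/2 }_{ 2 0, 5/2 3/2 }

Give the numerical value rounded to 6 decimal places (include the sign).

+√(12/35) ≈ +0.585540

triangle: 3!·1!·2!/7! = 12/5040
(j±m)!: 2!·2!·4!·1!·3!·0! = 576
prefactor² = (2J+1)·Δ·N² = 192/35
  k=2: +1/(2!·1!·0!·2!·1!·0!) = 1/4
Σ = 1/4  ⇒  CG² = 192/35·1/4² = 12/35
CG = +√(12/35) = +0.585540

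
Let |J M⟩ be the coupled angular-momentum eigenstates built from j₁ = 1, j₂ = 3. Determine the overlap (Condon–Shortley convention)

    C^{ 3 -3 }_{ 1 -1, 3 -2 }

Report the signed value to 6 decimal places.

triangle: 1!*1!*5!/8! = 120/40320
(j±m)!: 0!*2!*1!*5!*0!*6! = 172800
prefactor² = (2J+1)*Δ*N² = 3600
  k=1: −1/(1!*0!*1!*0!*0!*5!) = -1/120
Σ = -1/120  ⇒  CG² = 3600*(-1/120)² = 1/4
CG = −√(1/4) = -0.500000

-0.500000  (= −√(1/4))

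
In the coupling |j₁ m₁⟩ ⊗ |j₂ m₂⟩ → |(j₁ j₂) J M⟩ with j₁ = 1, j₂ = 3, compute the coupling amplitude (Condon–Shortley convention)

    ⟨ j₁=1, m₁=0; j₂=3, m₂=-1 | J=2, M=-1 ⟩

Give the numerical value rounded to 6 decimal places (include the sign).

√[5·2!0!4!/7! · 1!1!2!4!1!3!] = √(96/7)
  +(−1)^1/∏(1,1,0,1,0,3)! = -1/6  (running -1/6)
⟨..|..⟩ = √(96/7)·(-1/6) = -0.617213

−√(8/21) = -0.617213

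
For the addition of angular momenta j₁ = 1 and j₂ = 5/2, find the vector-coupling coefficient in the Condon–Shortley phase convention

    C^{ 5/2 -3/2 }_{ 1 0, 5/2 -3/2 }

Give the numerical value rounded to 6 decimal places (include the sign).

+√(9/35) ≈ +0.507093

j₁+j₂−J=1  J+j₁−j₂=1  J−j₁+j₂=4  j₁+j₂+J+1=7
(j₁±m₁, j₂±m₂, J±M) = (1,1,1,4,1,4)
P² = 576/35
sum k=0..1:
  [0] +1/6 = 1/6
  [1] −1/24 = -1/24
S = 1/8
C² = P²·S² = 9/35 ; C = +0.507093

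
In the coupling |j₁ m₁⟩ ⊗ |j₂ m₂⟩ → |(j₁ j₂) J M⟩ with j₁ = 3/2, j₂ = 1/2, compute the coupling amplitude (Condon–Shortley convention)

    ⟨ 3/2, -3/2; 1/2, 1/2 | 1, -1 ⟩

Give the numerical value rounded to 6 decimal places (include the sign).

-0.866025

triangle: 1!×2!×0!/4! = 2/24
(j±m)!: 0!×3!×1!×0!×0!×2! = 12
prefactor² = (2J+1)×Δ×N² = 3
  k=1: −1/(1!×0!×2!×0!×0!×0!) = -1/2
Σ = -1/2  ⇒  CG² = 3×(-1/2)² = 3/4
CG = −√(3/4) = -0.866025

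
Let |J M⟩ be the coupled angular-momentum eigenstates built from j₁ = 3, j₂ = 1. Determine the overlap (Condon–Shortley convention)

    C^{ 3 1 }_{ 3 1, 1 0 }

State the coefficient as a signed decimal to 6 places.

triangle: 1!·5!·1!/8! = 120/40320
(j±m)!: 4!·2!·1!·1!·4!·2! = 2304
prefactor² = (2J+1)·Δ·N² = 48
  k=0: +1/(0!·1!·2!·1!·3!·0!) = 1/12
  k=1: −1/(1!·0!·1!·0!·4!·1!) = -1/24
Σ = 1/24  ⇒  CG² = 48·1/24² = 1/12
CG = +√(1/12) = +0.288675

+√(1/12) = +0.288675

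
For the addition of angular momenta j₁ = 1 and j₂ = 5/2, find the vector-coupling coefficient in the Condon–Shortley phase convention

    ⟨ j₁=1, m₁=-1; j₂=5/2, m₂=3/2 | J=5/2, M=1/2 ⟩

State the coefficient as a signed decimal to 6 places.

−√(16/35) = -0.676123

√[6·1!1!4!/7! · 0!2!4!1!3!2!] = √(576/35)
  +(−1)^1/∏(1,0,1,3,0,1)! = -1/6  (running -1/6)
⟨..|..⟩ = √(576/35)·(-1/6) = -0.676123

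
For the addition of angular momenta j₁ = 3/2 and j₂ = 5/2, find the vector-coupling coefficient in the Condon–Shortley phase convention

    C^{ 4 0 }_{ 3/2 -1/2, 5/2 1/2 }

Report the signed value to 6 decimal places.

√[9·0!3!5!/9! · 1!2!3!2!4!4!] = √(1728/7)
  +(−1)^0/∏(0,0,2,3,1,2)! = 1/24  (running 1/24)
⟨..|..⟩ = √(1728/7)·(1/24) = +0.654654

+√(3/7) = +0.654654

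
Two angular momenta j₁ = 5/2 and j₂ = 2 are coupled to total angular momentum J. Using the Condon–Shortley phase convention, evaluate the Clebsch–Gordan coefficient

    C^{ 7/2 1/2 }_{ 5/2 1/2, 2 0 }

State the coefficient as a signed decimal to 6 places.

+0.195180  (= +√(4/105))

√[8·1!4!3!/9! · 3!2!2!2!4!3!] = √(768/35)
  +(−1)^0/∏(0,1,2,2,2,1)! = 1/8  (running 1/8)
  +(−1)^1/∏(1,0,1,1,3,2)! = -1/12  (running 1/24)
⟨..|..⟩ = √(768/35)·(1/24) = +0.195180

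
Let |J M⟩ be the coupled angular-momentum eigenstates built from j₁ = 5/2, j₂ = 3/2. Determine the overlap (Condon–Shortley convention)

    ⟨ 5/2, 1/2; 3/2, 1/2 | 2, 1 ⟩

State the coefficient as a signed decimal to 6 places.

-0.545545  (= −√(25/84))

√[5·2!3!1!/7! · 3!2!2!1!3!1!] = √(12/7)
  +(−1)^1/∏(1,1,1,1,2,0)! = -1/2  (running -1/2)
  +(−1)^2/∏(2,0,0,0,3,1)! = 1/12  (running -5/12)
⟨..|..⟩ = √(12/7)·(-5/12) = -0.545545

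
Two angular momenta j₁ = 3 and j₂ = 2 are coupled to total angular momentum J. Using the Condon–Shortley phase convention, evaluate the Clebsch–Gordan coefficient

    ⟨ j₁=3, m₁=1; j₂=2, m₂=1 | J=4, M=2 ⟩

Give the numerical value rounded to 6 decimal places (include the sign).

j₁+j₂−J=1  J+j₁−j₂=5  J−j₁+j₂=3  j₁+j₂+J+1=10
(j₁±m₁, j₂±m₂, J±M) = (4,2,3,1,6,2)
P² = 5184/7
sum k=0..1:
  [0] +1/72 = 1/72
  [1] −1/48 = -1/48
S = -1/144
C² = P²·S² = 1/28 ; C = -0.188982

−√(1/28) = -0.188982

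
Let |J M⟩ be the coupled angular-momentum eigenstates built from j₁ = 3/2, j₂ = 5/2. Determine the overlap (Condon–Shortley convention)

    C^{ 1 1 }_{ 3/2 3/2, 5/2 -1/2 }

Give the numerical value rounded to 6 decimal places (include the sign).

+0.223607  (= +√(1/20))

triangle: 3!×0!×2!/6! = 12/720
(j±m)!: 3!×0!×2!×3!×2!×0! = 144
prefactor² = (2J+1)×Δ×N² = 36/5
  k=0: +1/(0!×3!×0!×2!×0!×0!) = 1/12
Σ = 1/12  ⇒  CG² = 36/5×1/12² = 1/20
CG = +√(1/20) = +0.223607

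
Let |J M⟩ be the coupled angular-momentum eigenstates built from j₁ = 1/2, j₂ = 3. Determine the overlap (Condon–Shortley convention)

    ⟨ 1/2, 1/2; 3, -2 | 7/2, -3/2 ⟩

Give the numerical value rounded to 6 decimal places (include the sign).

+0.534522  (= +√(2/7))

√[8·0!1!6!/8! · 1!0!1!5!2!5!] = √(28800/7)
  +(−1)^0/∏(0,0,0,1,1,5)! = 1/120  (running 1/120)
⟨..|..⟩ = √(28800/7)·(1/120) = +0.534522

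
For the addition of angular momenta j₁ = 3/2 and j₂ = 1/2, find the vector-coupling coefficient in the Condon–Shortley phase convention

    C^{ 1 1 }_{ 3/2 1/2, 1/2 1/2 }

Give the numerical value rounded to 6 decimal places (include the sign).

√[3·1!2!0!/4! · 2!1!1!0!2!0!] = √(1)
  +(−1)^1/∏(1,0,0,0,2,0)! = -1/2  (running -1/2)
⟨..|..⟩ = √(1)·(-1/2) = -0.500000

−√(1/4) ≈ -0.500000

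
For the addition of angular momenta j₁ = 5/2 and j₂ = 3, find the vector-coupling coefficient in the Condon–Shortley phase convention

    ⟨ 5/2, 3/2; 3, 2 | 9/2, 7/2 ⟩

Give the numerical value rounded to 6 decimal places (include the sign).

triangle: 1!*4!*5!/11! = 2880/39916800
(j±m)!: 4!*1!*5!*1!*8!*1! = 116121600
prefactor² = (2J+1)*Δ*N² = 921600/11
  k=0: +1/(0!*1!*1!*5!*3!*0!) = 1/720
  k=1: −1/(1!*0!*0!*4!*4!*1!) = -1/576
Σ = -1/2880  ⇒  CG² = 921600/11*(-1/2880)² = 1/99
CG = −√(1/99) = -0.100504

-0.100504  (= −√(1/99))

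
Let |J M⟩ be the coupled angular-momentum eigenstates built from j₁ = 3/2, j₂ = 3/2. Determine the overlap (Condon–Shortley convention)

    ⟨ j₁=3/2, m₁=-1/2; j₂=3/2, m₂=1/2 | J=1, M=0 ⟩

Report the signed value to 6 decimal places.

triangle: 2!·1!·1!/5! = 2/120
(j±m)!: 1!·2!·2!·1!·1!·1! = 4
prefactor² = (2J+1)·Δ·N² = 1/5
  k=1: −1/(1!·1!·1!·1!·0!·0!) = -1
  k=2: +1/(2!·0!·0!·0!·1!·1!) = 1/2
Σ = -1/2  ⇒  CG² = 1/5·(-1/2)² = 1/20
CG = −√(1/20) = -0.223607

−√(1/20) ≈ -0.223607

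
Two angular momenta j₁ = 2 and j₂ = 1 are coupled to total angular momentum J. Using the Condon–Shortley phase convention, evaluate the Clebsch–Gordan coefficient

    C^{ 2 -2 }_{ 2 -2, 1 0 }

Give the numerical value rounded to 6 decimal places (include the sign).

√[5·1!3!1!/6! · 0!4!1!1!0!4!] = √(24)
  +(−1)^1/∏(1,0,3,0,0,1)! = -1/6  (running -1/6)
⟨..|..⟩ = √(24)·(-1/6) = -0.816497

−√(2/3) ≈ -0.816497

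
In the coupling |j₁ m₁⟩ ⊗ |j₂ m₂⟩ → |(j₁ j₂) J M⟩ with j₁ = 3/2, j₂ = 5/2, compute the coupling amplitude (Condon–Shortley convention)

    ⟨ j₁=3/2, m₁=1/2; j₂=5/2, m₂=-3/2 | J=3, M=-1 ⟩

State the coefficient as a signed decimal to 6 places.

triangle: 1!*2!*4!/8! = 48/40320
(j±m)!: 2!*1!*1!*4!*2!*4! = 2304
prefactor² = (2J+1)*Δ*N² = 96/5
  k=0: +1/(0!*1!*1!*1!*1!*3!) = 1/6
  k=1: −1/(1!*0!*0!*0!*2!*4!) = -1/48
Σ = 7/48  ⇒  CG² = 96/5*7/48² = 49/120
CG = +√(49/120) = +0.639010

+√(49/120) ≈ +0.639010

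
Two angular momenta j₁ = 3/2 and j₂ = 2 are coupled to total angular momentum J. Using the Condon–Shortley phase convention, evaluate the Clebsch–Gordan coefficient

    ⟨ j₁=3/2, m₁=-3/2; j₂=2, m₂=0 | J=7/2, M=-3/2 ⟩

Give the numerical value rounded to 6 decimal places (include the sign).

+0.534522  (= +√(2/7))

j₁+j₂−J=0  J+j₁−j₂=3  J−j₁+j₂=4  j₁+j₂+J+1=8
(j₁±m₁, j₂±m₂, J±M) = (0,3,2,2,2,5)
P² = 1152/7
sum k=0..0:
  [0] +1/24 = 1/24
S = 1/24
C² = P²·S² = 2/7 ; C = +0.534522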